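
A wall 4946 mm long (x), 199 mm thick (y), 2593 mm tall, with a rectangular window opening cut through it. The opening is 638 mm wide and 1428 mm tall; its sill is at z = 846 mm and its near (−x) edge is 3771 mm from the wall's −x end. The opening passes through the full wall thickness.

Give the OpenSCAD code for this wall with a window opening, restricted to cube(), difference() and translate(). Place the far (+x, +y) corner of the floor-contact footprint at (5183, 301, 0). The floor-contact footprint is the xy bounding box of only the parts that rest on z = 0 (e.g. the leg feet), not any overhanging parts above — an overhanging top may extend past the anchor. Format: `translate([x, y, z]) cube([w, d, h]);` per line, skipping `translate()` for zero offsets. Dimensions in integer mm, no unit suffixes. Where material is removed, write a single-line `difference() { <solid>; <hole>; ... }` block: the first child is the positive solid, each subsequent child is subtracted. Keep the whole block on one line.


difference() { translate([237, 102, 0]) cube([4946, 199, 2593]); translate([4008, 102, 846]) cube([638, 199, 1428]); }


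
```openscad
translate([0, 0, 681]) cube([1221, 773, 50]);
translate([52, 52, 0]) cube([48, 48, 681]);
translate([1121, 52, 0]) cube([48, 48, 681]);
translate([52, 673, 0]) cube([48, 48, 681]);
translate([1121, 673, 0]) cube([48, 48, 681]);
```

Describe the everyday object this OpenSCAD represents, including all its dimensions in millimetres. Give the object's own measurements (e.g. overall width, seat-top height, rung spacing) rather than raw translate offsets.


A rectangular dining table. The top is 1221×773×50 mm with its upper surface at z = 731 mm. It stands on four 48×48 mm square legs, each inset 52 mm from the nearest pair of top edges, running from the floor to the underside of the top.


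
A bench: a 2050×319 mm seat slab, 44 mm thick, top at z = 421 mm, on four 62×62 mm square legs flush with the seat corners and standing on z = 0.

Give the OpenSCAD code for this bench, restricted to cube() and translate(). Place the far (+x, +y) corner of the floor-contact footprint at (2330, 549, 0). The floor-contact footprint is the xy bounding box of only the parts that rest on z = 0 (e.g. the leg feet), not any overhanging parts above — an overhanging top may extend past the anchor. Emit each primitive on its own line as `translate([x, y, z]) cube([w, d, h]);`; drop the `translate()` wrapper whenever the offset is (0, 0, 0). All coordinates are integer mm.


translate([280, 230, 377]) cube([2050, 319, 44]);
translate([280, 230, 0]) cube([62, 62, 377]);
translate([280, 487, 0]) cube([62, 62, 377]);
translate([2268, 230, 0]) cube([62, 62, 377]);
translate([2268, 487, 0]) cube([62, 62, 377]);


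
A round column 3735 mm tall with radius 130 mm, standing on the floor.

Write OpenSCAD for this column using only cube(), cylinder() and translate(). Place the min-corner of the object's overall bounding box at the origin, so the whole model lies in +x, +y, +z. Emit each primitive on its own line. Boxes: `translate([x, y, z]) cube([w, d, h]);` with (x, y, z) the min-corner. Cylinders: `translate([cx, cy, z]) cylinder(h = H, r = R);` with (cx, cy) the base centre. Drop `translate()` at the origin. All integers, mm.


translate([130, 130, 0]) cylinder(h = 3735, r = 130);


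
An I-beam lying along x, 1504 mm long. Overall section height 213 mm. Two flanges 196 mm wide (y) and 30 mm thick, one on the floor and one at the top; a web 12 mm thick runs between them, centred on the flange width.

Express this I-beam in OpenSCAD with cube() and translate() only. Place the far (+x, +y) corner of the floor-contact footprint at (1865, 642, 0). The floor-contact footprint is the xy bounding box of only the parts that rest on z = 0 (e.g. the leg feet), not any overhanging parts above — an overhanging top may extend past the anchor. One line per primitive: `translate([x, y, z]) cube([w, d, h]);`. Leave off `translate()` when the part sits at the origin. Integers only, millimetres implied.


translate([361, 446, 0]) cube([1504, 196, 30]);
translate([361, 538, 30]) cube([1504, 12, 153]);
translate([361, 446, 183]) cube([1504, 196, 30]);


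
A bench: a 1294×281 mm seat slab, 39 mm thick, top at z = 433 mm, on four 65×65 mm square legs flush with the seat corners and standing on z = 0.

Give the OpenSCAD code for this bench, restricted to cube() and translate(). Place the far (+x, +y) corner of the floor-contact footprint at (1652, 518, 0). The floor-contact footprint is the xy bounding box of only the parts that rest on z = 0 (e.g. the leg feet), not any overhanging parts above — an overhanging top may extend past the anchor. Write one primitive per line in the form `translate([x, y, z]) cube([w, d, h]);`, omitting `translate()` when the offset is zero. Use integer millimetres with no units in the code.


translate([358, 237, 394]) cube([1294, 281, 39]);
translate([358, 237, 0]) cube([65, 65, 394]);
translate([358, 453, 0]) cube([65, 65, 394]);
translate([1587, 237, 0]) cube([65, 65, 394]);
translate([1587, 453, 0]) cube([65, 65, 394]);


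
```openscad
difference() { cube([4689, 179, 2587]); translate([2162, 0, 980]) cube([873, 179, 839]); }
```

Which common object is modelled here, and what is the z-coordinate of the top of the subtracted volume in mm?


A wall with a window opening. The window head height is 1819 mm.

A wall with a rectangular opening subtracted — a window. Sill at z = 980, opening 839 mm tall, so the head is at 980 + 839 = 1819 mm.


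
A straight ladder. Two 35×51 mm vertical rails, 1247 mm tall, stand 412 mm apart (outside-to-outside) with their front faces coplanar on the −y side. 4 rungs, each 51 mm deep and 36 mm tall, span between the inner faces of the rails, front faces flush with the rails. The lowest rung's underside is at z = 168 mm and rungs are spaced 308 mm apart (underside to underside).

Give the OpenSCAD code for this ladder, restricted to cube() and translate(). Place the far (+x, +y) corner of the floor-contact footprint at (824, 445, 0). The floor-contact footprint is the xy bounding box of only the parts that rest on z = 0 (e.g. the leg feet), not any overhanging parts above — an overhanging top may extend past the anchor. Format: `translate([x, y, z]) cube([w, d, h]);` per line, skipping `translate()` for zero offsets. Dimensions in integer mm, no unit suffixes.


// rung span = 412 - 2*35 = 342
// rung[k] z = 168 + k*308
translate([412, 394, 0]) cube([35, 51, 1247]);
translate([789, 394, 0]) cube([35, 51, 1247]);
translate([447, 394, 168]) cube([342, 51, 36]);
translate([447, 394, 476]) cube([342, 51, 36]);
translate([447, 394, 784]) cube([342, 51, 36]);
translate([447, 394, 1092]) cube([342, 51, 36]);


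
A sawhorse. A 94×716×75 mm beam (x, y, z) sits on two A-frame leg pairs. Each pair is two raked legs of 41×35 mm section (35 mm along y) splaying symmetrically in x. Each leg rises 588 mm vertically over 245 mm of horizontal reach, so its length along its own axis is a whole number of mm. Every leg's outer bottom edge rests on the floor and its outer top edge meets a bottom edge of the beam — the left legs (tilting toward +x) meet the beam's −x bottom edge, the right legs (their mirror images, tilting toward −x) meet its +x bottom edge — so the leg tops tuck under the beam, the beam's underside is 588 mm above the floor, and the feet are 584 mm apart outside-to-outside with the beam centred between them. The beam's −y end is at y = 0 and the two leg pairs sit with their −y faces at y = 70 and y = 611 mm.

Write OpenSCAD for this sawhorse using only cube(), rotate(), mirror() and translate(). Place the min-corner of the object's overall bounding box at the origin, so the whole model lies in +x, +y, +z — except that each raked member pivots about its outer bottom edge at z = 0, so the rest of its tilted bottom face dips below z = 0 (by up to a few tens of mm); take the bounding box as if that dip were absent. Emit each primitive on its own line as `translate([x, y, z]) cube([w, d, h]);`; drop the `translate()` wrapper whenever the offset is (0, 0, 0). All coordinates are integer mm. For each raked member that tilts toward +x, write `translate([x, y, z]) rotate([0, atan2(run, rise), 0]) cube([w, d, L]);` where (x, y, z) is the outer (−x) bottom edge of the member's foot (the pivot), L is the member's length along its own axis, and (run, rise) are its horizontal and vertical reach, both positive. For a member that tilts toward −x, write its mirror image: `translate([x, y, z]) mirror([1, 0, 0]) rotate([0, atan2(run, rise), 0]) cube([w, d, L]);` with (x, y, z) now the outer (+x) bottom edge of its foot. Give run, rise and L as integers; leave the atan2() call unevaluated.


translate([245, 0, 588]) cube([94, 716, 75]);
translate([0, 70, 0]) rotate([0, atan2(245, 588), 0]) cube([41, 35, 637]);
translate([584, 70, 0]) mirror([1, 0, 0]) rotate([0, atan2(245, 588), 0]) cube([41, 35, 637]);
translate([0, 611, 0]) rotate([0, atan2(245, 588), 0]) cube([41, 35, 637]);
translate([584, 611, 0]) mirror([1, 0, 0]) rotate([0, atan2(245, 588), 0]) cube([41, 35, 637]);


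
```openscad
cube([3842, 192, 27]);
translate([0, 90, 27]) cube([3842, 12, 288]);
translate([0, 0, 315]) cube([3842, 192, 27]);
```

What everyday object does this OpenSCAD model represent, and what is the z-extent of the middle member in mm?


An I-beam. The web height is 288 mm.

Two wide flanges with a thin centred web — an I-beam. Overall 342 mm minus two 27 mm flanges gives a web of 342 − 2·27 = 288 mm.


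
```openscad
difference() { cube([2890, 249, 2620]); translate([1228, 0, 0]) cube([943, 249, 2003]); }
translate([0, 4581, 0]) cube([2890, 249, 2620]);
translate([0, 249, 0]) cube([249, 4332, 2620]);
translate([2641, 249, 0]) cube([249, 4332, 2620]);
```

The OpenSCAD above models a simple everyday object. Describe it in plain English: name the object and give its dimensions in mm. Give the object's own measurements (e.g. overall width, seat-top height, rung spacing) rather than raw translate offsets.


A single room: four walls, each 2620 mm tall and 249 mm thick, enclosing an outside footprint 2890×4830 mm (x × y), no floor or roof. The front and back walls (−y and +y sides) run the full x-width; the side walls fit between their inner faces. A door opening 943 mm wide and 2003 mm tall is cut through the front wall from the floor up, its −x edge 1228 mm from the wall's −x end.


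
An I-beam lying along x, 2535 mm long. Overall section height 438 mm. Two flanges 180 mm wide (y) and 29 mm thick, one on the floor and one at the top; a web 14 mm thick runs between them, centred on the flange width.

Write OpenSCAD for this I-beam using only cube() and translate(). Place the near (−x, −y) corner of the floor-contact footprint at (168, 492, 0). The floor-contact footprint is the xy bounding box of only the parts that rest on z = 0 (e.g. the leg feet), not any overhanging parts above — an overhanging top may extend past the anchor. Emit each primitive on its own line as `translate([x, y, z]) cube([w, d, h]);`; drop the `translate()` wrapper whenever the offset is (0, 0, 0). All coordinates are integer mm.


translate([168, 492, 0]) cube([2535, 180, 29]);
translate([168, 575, 29]) cube([2535, 14, 380]);
translate([168, 492, 409]) cube([2535, 180, 29]);


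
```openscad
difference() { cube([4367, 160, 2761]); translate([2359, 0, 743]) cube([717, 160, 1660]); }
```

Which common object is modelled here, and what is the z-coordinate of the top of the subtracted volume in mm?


A wall with a window opening. The window head height is 2403 mm.

A wall with a rectangular opening subtracted — a window. Sill at z = 743, opening 1660 mm tall, so the head is at 743 + 1660 = 2403 mm.


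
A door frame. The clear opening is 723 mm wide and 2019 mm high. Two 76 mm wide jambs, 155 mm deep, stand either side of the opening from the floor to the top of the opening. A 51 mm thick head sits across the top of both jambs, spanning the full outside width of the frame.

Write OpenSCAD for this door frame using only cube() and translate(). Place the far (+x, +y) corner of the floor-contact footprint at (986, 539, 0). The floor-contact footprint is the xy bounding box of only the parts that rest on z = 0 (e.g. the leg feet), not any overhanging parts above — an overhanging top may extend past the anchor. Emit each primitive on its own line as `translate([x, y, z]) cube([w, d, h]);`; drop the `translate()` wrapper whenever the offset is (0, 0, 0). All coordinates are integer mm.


translate([111, 384, 0]) cube([76, 155, 2019]);
translate([910, 384, 0]) cube([76, 155, 2019]);
translate([111, 384, 2019]) cube([875, 155, 51]);


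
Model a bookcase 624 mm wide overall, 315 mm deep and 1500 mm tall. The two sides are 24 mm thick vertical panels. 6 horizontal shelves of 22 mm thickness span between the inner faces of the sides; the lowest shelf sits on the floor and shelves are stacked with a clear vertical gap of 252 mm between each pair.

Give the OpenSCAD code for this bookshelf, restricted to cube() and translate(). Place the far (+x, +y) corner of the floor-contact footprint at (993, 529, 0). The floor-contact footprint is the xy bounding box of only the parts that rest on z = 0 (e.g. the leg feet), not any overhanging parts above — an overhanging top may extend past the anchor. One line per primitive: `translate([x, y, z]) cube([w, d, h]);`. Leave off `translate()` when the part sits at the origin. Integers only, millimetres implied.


translate([369, 214, 0]) cube([24, 315, 1500]);
translate([969, 214, 0]) cube([24, 315, 1500]);
translate([393, 214, 0]) cube([576, 315, 22]);
translate([393, 214, 274]) cube([576, 315, 22]);
translate([393, 214, 548]) cube([576, 315, 22]);
translate([393, 214, 822]) cube([576, 315, 22]);
translate([393, 214, 1096]) cube([576, 315, 22]);
translate([393, 214, 1370]) cube([576, 315, 22]);


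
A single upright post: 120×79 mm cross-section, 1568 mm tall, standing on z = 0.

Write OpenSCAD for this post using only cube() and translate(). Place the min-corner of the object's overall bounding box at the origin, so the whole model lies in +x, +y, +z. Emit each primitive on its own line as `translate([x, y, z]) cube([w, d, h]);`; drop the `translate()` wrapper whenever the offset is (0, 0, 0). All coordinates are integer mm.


cube([120, 79, 1568]);


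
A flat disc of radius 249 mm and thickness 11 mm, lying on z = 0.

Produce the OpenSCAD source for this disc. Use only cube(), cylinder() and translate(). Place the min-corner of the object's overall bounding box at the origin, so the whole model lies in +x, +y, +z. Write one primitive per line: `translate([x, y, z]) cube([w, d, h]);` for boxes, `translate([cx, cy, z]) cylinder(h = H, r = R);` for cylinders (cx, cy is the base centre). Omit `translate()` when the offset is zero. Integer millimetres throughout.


translate([249, 249, 0]) cylinder(h = 11, r = 249);


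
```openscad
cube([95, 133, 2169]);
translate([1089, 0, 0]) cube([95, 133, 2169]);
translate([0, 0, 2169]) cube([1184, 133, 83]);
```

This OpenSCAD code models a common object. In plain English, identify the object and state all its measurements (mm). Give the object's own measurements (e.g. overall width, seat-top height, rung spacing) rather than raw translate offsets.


A door frame. The clear opening is 994 mm wide and 2169 mm high. Two 95 mm wide jambs, 133 mm deep, stand either side of the opening from the floor to the top of the opening. A 83 mm thick head sits across the top of both jambs, spanning the full outside width of the frame.


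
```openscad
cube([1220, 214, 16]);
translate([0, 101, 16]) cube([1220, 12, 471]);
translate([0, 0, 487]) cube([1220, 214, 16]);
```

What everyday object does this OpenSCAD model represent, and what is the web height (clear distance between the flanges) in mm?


An I-beam. The web height is 471 mm.

Two wide flanges with a thin centred web — an I-beam. Overall 503 mm minus two 16 mm flanges gives a web of 503 − 2·16 = 471 mm.


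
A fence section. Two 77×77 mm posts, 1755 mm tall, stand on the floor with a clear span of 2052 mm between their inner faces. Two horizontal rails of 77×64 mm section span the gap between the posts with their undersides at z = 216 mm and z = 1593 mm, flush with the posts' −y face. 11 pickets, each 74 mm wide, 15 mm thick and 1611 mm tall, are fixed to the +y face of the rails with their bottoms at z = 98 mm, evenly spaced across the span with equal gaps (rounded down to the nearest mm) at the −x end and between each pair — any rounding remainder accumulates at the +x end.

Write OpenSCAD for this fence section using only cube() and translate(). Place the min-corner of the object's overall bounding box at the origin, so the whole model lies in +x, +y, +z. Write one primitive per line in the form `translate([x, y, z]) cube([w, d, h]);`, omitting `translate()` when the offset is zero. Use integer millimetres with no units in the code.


cube([77, 77, 1755]);
translate([2129, 0, 0]) cube([77, 77, 1755]);
translate([77, 0, 216]) cube([2052, 77, 64]);
translate([77, 0, 1593]) cube([2052, 77, 64]);
translate([180, 77, 98]) cube([74, 15, 1611]);
translate([357, 77, 98]) cube([74, 15, 1611]);
translate([534, 77, 98]) cube([74, 15, 1611]);
translate([711, 77, 98]) cube([74, 15, 1611]);
translate([888, 77, 98]) cube([74, 15, 1611]);
translate([1065, 77, 98]) cube([74, 15, 1611]);
translate([1242, 77, 98]) cube([74, 15, 1611]);
translate([1419, 77, 98]) cube([74, 15, 1611]);
translate([1596, 77, 98]) cube([74, 15, 1611]);
translate([1773, 77, 98]) cube([74, 15, 1611]);
translate([1950, 77, 98]) cube([74, 15, 1611]);


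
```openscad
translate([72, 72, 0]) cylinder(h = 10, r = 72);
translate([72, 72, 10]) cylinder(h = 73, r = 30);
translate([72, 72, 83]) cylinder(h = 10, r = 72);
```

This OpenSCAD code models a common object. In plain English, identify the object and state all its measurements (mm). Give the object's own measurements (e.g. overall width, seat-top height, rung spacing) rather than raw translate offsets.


A spool: two coaxial disc flanges of radius 72 mm and thickness 10 mm, joined by a core cylinder of radius 30 mm and height 73 mm. The lower flange rests on z = 0 and the three cylinders share a vertical axis.


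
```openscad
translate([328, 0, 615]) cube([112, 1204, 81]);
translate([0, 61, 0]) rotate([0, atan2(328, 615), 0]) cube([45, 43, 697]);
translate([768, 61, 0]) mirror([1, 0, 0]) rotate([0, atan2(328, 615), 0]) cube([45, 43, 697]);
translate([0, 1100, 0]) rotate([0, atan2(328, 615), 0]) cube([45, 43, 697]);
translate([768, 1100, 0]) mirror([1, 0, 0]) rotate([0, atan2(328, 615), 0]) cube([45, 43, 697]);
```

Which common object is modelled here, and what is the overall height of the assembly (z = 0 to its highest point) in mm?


A sawhorse. The overall height is 696 mm.

A beam across two mirrored pairs of raked legs — a sawhorse. The beam's underside is at z = 615 (matching the legs' vertical rise in atan2(328, 615)) and the beam is 81 mm tall, so its top is at 615 + 81 = 696 mm. The raked legs top out at the beam's underside, so that is the highest point.


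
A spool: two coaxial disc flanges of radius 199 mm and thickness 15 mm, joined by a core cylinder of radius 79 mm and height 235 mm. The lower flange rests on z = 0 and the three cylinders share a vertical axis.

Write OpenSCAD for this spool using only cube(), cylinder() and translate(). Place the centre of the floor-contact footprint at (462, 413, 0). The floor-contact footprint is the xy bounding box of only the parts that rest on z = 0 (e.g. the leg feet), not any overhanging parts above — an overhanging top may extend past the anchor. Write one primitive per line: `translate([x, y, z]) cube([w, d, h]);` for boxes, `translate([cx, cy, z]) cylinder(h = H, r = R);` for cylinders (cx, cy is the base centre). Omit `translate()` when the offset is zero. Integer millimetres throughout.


translate([462, 413, 0]) cylinder(h = 15, r = 199);
translate([462, 413, 15]) cylinder(h = 235, r = 79);
translate([462, 413, 250]) cylinder(h = 15, r = 199);


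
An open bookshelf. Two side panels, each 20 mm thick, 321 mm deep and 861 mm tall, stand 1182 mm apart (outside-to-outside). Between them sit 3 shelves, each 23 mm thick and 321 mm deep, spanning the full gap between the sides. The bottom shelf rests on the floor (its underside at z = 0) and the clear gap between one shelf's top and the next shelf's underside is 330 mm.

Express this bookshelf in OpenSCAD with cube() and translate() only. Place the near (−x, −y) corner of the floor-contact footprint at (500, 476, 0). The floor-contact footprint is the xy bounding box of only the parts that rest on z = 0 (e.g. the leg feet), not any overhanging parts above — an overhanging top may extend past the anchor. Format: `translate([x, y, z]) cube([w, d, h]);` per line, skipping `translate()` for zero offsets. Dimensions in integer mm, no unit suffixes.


translate([500, 476, 0]) cube([20, 321, 861]);
translate([1662, 476, 0]) cube([20, 321, 861]);
translate([520, 476, 0]) cube([1142, 321, 23]);
translate([520, 476, 353]) cube([1142, 321, 23]);
translate([520, 476, 706]) cube([1142, 321, 23]);


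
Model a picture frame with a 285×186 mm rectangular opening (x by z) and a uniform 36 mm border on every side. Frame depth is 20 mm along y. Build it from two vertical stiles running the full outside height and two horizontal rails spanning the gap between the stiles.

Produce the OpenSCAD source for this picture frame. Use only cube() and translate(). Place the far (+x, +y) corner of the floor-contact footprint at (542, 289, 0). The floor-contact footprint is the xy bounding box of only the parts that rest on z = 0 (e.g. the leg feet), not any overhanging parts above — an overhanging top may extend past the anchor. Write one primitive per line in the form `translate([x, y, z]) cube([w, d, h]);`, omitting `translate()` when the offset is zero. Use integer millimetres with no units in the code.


translate([185, 269, 0]) cube([36, 20, 258]);
translate([506, 269, 0]) cube([36, 20, 258]);
translate([221, 269, 0]) cube([285, 20, 36]);
translate([221, 269, 222]) cube([285, 20, 36]);


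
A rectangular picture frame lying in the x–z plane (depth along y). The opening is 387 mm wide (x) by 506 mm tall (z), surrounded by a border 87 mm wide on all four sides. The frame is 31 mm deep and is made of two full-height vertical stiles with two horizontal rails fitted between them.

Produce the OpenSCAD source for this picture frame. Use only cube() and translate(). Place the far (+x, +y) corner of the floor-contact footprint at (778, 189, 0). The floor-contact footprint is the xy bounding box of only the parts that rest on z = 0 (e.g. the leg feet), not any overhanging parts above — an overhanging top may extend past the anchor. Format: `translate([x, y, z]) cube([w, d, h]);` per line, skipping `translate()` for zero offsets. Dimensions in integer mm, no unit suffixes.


translate([217, 158, 0]) cube([87, 31, 680]);
translate([691, 158, 0]) cube([87, 31, 680]);
translate([304, 158, 0]) cube([387, 31, 87]);
translate([304, 158, 593]) cube([387, 31, 87]);


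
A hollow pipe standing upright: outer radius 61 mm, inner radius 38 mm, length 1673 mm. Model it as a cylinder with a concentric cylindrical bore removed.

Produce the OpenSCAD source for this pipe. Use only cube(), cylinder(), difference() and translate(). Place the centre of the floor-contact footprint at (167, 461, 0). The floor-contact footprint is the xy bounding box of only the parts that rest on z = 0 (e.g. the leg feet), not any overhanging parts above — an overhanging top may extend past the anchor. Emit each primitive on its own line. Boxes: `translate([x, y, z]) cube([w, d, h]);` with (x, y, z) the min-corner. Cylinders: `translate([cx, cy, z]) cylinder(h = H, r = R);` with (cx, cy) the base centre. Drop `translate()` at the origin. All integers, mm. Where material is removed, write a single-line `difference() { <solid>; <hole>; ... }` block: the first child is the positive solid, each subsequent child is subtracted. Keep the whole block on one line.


difference() { translate([167, 461, 0]) cylinder(h = 1673, r = 61); translate([167, 461, 0]) cylinder(h = 1673, r = 38); }


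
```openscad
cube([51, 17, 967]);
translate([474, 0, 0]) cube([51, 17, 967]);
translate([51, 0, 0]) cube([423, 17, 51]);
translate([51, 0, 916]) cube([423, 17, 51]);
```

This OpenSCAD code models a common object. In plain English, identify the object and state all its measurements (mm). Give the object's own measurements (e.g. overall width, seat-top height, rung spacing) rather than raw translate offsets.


A rectangular picture frame lying in the x–z plane (depth along y). The opening is 423 mm wide (x) by 865 mm tall (z), surrounded by a border 51 mm wide on all four sides. The frame is 17 mm deep and is made of two full-height vertical stiles with two horizontal rails fitted between them.


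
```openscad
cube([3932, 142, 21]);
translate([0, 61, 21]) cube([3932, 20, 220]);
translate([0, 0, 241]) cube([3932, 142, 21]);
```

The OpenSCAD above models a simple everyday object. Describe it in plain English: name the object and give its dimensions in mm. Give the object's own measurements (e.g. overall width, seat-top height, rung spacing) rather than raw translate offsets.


An I-beam lying along x, 3932 mm long. Overall section height 262 mm. Two flanges 142 mm wide (y) and 21 mm thick, one on the floor and one at the top; a web 20 mm thick runs between them, centred on the flange width.


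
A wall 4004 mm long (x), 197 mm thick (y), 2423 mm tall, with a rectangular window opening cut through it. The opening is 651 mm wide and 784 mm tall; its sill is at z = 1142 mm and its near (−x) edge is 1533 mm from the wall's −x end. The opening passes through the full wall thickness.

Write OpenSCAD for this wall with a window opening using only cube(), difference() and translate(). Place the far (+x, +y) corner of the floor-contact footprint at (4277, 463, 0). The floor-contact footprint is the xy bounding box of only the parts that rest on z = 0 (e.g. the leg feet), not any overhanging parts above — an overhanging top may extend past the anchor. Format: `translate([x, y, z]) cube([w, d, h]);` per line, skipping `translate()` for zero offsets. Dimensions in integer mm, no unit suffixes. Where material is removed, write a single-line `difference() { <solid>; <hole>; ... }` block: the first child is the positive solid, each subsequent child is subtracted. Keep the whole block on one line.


difference() { translate([273, 266, 0]) cube([4004, 197, 2423]); translate([1806, 266, 1142]) cube([651, 197, 784]); }


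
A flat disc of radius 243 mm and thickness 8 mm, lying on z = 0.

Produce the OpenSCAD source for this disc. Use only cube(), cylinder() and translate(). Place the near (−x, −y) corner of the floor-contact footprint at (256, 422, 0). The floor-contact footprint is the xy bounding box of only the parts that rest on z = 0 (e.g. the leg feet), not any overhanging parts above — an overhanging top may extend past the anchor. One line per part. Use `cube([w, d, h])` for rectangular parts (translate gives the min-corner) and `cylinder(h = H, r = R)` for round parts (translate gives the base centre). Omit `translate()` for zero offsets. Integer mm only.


translate([499, 665, 0]) cylinder(h = 8, r = 243);


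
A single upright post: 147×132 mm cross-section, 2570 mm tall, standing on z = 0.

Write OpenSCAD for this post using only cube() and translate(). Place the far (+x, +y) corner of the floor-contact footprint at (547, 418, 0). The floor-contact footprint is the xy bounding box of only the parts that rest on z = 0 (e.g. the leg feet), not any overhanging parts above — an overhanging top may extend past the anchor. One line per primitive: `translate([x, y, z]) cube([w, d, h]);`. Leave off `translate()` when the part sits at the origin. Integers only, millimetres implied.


translate([400, 286, 0]) cube([147, 132, 2570]);


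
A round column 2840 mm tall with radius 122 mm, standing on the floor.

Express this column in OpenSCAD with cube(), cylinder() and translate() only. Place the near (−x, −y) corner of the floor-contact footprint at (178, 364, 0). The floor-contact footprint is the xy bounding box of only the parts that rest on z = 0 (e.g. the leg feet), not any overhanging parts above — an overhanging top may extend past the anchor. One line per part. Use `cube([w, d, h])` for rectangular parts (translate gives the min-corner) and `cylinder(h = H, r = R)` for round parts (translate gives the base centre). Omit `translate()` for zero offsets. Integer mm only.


translate([300, 486, 0]) cylinder(h = 2840, r = 122);


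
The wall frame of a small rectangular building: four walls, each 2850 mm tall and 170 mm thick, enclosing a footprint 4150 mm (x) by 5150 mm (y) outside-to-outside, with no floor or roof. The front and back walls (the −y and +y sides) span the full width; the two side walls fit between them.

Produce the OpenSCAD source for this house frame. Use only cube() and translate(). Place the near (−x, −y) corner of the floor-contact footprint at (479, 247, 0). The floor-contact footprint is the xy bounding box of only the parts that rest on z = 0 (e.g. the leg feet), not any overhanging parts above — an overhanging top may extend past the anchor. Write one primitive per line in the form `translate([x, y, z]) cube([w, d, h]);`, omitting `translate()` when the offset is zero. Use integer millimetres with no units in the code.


translate([479, 247, 0]) cube([4150, 170, 2850]);
translate([479, 5227, 0]) cube([4150, 170, 2850]);
translate([479, 417, 0]) cube([170, 4810, 2850]);
translate([4459, 417, 0]) cube([170, 4810, 2850]);


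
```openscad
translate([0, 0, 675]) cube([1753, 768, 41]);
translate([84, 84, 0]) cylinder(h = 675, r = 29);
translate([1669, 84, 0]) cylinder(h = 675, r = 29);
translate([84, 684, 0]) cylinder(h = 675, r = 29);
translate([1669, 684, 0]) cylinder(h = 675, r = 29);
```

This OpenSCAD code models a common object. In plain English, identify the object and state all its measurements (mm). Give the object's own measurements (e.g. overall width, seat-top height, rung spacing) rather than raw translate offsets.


A rectangular dining table. The top is 1753×768×41 mm with its upper surface at z = 716 mm. It stands on four round legs of 58 mm diameter, each leg's bounding box inset 55 mm from the nearest pair of top edges, running from the floor to the underside of the top.


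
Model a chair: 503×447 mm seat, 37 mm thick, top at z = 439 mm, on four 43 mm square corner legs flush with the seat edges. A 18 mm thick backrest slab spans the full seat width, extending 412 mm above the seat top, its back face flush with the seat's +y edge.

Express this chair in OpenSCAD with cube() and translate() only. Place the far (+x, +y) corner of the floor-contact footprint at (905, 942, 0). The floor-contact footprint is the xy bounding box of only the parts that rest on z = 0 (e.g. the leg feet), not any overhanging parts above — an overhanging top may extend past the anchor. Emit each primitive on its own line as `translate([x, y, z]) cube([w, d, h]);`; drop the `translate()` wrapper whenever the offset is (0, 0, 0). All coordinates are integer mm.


translate([402, 495, 402]) cube([503, 447, 37]);
translate([402, 495, 0]) cube([43, 43, 402]);
translate([862, 495, 0]) cube([43, 43, 402]);
translate([402, 899, 0]) cube([43, 43, 402]);
translate([862, 899, 0]) cube([43, 43, 402]);
translate([402, 924, 439]) cube([503, 18, 412]);


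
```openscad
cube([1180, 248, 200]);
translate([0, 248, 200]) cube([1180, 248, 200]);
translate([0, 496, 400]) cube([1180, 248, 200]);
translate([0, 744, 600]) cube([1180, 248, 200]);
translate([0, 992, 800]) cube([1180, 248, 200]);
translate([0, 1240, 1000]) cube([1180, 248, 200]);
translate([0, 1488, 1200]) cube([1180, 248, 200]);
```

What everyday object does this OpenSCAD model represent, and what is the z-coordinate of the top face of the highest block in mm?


A staircase. The total rise is 1400 mm.

7 identical blocks, each offset up and back from the previous — a staircase. Each step is 200 mm tall and there are 7 of them, so the total rise is 7 × 200 = 1400 mm.


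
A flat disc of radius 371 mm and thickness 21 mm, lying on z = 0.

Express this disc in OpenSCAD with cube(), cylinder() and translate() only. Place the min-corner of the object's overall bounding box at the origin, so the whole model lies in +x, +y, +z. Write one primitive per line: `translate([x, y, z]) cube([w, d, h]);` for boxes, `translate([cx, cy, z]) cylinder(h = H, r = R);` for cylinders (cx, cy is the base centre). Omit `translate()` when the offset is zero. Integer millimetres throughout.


translate([371, 371, 0]) cylinder(h = 21, r = 371);


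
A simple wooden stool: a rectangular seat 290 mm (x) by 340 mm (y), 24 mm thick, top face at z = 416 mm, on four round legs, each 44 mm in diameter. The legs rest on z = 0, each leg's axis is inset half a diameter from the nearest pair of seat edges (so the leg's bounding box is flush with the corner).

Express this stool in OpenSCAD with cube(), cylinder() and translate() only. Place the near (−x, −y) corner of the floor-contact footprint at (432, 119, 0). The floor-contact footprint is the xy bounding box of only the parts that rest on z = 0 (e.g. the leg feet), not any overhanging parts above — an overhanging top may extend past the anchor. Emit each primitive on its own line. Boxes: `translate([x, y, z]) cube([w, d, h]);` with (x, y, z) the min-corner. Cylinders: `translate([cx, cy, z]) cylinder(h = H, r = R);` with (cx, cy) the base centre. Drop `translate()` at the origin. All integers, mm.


translate([432, 119, 392]) cube([290, 340, 24]);
translate([454, 141, 0]) cylinder(h = 392, r = 22);
translate([700, 141, 0]) cylinder(h = 392, r = 22);
translate([454, 437, 0]) cylinder(h = 392, r = 22);
translate([700, 437, 0]) cylinder(h = 392, r = 22);


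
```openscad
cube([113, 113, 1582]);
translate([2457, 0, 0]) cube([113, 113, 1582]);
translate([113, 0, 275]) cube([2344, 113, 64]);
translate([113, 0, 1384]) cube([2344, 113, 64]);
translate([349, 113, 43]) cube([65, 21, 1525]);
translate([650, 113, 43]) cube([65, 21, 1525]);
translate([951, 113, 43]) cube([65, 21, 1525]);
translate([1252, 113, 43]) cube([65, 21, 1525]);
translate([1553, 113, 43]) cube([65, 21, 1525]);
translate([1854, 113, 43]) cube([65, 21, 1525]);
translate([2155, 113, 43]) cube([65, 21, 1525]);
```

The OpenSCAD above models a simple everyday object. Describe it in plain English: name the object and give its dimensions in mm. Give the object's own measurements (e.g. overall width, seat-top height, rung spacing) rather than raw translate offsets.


A fence section. Two 113×113 mm posts, 1582 mm tall, stand on the floor with a clear span of 2344 mm between their inner faces. Two horizontal rails of 113×64 mm section span the gap between the posts with their undersides at z = 275 mm and z = 1384 mm, flush with the posts' −y face. 7 pickets, each 65 mm wide, 21 mm thick and 1525 mm tall, are fixed to the +y face of the rails with their bottoms at z = 43 mm, spaced across the span with a 236 mm gap after the −x post and between neighbouring pickets, with 237 mm left before the +x post.


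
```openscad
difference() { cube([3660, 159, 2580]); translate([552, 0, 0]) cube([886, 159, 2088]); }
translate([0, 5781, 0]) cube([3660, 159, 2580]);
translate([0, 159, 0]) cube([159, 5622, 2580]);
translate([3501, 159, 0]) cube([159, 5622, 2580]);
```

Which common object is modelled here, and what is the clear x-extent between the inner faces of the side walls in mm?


A single room. The interior width is 3342 mm.

Four walls enclosing a rectangle with a door in the front wall — a room. Outside width 3660 minus two 159 mm walls gives 3342 mm.


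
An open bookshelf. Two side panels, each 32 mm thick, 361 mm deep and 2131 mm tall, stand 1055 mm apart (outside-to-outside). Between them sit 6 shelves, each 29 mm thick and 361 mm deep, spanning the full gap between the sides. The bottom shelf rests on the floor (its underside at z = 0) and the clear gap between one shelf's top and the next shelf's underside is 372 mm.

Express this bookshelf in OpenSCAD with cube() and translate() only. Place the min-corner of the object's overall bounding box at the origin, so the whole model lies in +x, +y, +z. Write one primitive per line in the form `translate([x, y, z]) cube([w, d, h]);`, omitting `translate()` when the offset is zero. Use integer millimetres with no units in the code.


cube([32, 361, 2131]);
translate([1023, 0, 0]) cube([32, 361, 2131]);
translate([32, 0, 0]) cube([991, 361, 29]);
translate([32, 0, 401]) cube([991, 361, 29]);
translate([32, 0, 802]) cube([991, 361, 29]);
translate([32, 0, 1203]) cube([991, 361, 29]);
translate([32, 0, 1604]) cube([991, 361, 29]);
translate([32, 0, 2005]) cube([991, 361, 29]);


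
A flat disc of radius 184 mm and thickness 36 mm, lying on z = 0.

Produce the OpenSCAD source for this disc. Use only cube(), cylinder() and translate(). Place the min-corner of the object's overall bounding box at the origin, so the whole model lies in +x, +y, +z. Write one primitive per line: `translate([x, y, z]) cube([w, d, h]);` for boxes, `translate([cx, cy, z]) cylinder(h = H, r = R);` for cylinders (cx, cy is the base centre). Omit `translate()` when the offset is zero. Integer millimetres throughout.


translate([184, 184, 0]) cylinder(h = 36, r = 184);


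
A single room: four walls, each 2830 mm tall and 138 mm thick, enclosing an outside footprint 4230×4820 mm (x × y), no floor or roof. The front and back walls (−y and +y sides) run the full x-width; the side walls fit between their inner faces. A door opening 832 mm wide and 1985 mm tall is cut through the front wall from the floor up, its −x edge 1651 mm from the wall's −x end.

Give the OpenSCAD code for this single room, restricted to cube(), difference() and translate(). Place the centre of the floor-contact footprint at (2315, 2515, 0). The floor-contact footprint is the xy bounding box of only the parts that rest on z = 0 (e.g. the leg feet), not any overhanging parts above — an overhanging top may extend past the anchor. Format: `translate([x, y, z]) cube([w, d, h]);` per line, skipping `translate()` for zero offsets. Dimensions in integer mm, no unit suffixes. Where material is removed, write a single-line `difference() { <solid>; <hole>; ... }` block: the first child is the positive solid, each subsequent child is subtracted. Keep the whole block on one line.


difference() { translate([200, 105, 0]) cube([4230, 138, 2830]); translate([1851, 105, 0]) cube([832, 138, 1985]); }
translate([200, 4787, 0]) cube([4230, 138, 2830]);
translate([200, 243, 0]) cube([138, 4544, 2830]);
translate([4292, 243, 0]) cube([138, 4544, 2830]);


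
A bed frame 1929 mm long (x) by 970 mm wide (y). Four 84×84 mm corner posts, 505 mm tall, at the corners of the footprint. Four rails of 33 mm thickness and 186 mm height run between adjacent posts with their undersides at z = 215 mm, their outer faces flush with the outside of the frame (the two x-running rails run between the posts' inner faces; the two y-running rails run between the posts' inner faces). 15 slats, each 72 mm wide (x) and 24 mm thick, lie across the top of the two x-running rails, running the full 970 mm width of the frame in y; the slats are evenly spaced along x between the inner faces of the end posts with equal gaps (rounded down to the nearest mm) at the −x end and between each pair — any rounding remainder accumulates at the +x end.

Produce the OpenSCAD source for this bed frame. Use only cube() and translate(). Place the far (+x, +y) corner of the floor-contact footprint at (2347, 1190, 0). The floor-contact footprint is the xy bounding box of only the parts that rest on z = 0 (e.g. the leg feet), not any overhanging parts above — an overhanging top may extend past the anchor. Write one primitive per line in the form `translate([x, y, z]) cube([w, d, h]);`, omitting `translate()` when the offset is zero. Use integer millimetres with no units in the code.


translate([418, 220, 0]) cube([84, 84, 505]);
translate([418, 1106, 0]) cube([84, 84, 505]);
translate([2263, 220, 0]) cube([84, 84, 505]);
translate([2263, 1106, 0]) cube([84, 84, 505]);
translate([502, 220, 215]) cube([1761, 33, 186]);
translate([502, 1157, 215]) cube([1761, 33, 186]);
translate([418, 304, 215]) cube([33, 802, 186]);
translate([2314, 304, 215]) cube([33, 802, 186]);
translate([544, 220, 401]) cube([72, 970, 24]);
translate([658, 220, 401]) cube([72, 970, 24]);
translate([772, 220, 401]) cube([72, 970, 24]);
translate([886, 220, 401]) cube([72, 970, 24]);
translate([1000, 220, 401]) cube([72, 970, 24]);
translate([1114, 220, 401]) cube([72, 970, 24]);
translate([1228, 220, 401]) cube([72, 970, 24]);
translate([1342, 220, 401]) cube([72, 970, 24]);
translate([1456, 220, 401]) cube([72, 970, 24]);
translate([1570, 220, 401]) cube([72, 970, 24]);
translate([1684, 220, 401]) cube([72, 970, 24]);
translate([1798, 220, 401]) cube([72, 970, 24]);
translate([1912, 220, 401]) cube([72, 970, 24]);
translate([2026, 220, 401]) cube([72, 970, 24]);
translate([2140, 220, 401]) cube([72, 970, 24]);
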